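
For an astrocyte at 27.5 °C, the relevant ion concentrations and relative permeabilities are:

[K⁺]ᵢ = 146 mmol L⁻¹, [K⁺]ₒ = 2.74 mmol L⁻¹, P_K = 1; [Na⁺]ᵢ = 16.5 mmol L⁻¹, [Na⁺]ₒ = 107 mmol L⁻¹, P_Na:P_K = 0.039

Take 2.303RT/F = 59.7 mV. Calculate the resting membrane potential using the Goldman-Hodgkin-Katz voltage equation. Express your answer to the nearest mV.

Vm = 59.7 · log₁₀[(Σ P·[cation]ₒ + Σ P·[anion]ᵢ) / (Σ P·[cation]ᵢ + Σ P·[anion]ₒ)]
Numerator = 1×2.74 + 0.039×107 = 6.913
Denominator = 1×146 + 0.039×16.5 = 146.6
Vm = 59.7 · log₁₀(0.047142) = 59.7 × (-1.3266) = -79.20 mV

-79 mV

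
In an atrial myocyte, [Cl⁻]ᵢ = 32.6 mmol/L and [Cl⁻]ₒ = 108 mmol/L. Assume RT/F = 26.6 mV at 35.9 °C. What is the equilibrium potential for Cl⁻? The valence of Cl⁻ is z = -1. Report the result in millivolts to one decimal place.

E = (26.6/z) · ln([Cl⁻]_out/[Cl⁻]_in) with z = -1.
For an anion, dividing by z = -1 reverses the sign.
= (26.6/-1) · ln(108/32.6) = -26.60 · ln(3.313)
= -26.60 · (1.1978) = -31.86 mV

-31.9 mV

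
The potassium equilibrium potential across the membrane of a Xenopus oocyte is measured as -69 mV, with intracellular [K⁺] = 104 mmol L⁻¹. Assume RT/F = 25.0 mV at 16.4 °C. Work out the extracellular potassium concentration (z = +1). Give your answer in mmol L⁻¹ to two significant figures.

6.6 mmol L⁻¹

Nernst: E = (25.0/1) · ln([out]/[in]), so ln([out]/[in]) = -69.0 × 1 / 25.0 = -2.7600.
[out]/[in] = e^(-2.7600) = 0.06329.
[out] = 0.06329 × 104 = 6.582 mmol L⁻¹.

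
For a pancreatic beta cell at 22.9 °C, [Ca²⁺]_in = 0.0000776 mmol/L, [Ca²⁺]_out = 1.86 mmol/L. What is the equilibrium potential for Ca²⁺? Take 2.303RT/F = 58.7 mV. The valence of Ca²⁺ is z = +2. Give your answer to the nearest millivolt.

129 mV

E = (58.7/z) · log₁₀([Ca²⁺]_out/[Ca²⁺]_in) with z = +2.
= (58.7/2) · log₁₀(1.86/0.0000776) = 29.35 · log₁₀(2.397e+04)
= 29.35 · (4.3797) = 128.54 mV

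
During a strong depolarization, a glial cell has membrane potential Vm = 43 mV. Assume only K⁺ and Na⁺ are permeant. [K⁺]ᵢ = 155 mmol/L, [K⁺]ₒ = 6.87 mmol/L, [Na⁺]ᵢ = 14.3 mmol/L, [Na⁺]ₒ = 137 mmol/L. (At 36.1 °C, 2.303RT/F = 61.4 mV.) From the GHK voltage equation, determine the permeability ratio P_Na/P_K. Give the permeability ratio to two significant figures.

Let α = P_Na/P_K. GHK: Vm = 61.4·log₁₀[(Kₒ + α·Naₒ)/(Kᵢ + α·Naᵢ)].
10^(Vm/61.4) = 10^(43.0/61.4) = 5.0156
So 5.0156·(Kᵢ + α·Naᵢ) = Kₒ + α·Naₒ → α = (5.0156·155.0 − 6.87) / (137.0 − 5.0156·14.3)
α = (777.4 − 6.87) / (137.0 − 71.72) = 770.6/65.28 = 11.8

12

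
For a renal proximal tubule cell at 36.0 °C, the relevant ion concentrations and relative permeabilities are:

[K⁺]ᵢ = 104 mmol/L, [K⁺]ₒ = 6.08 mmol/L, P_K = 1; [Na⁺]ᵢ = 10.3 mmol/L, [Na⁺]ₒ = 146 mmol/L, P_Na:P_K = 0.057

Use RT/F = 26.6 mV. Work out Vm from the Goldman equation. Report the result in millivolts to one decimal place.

-52.7 mV

Vm = 26.6 · ln[(Σ P·[cation]ₒ + Σ P·[anion]ᵢ) / (Σ P·[cation]ᵢ + Σ P·[anion]ₒ)]
Numerator = 1×6.08 + 0.057×146 = 14.4
Denominator = 1×104 + 0.057×10.3 = 104.6
Vm = 26.6 · ln(0.1377) = 26.6 × (-1.9827) = -52.74 mV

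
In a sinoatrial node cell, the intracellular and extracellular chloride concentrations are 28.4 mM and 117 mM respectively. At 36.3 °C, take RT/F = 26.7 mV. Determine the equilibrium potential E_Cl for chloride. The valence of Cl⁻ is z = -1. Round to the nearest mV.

E = (26.7/z) · ln([Cl⁻]_out/[Cl⁻]_in) with z = -1.
For an anion, dividing by z = -1 reverses the sign.
= (26.7/-1) · ln(117/28.4) = -26.70 · ln(4.12)
= -26.70 · (1.4158) = -37.80 mV

-38 mV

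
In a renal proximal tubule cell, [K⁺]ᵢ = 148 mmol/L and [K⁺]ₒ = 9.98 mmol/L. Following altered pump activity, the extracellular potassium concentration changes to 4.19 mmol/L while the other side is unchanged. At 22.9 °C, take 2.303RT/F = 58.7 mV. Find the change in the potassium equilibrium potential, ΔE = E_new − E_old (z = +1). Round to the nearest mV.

-22 mV

E_old = (58.7/1)·log₁₀(9.98/148) = -68.75 mV
E_new = (58.7/1)·log₁₀(4.19/148) = -90.87 mV
ΔE = -90.87 − (-68.75) = -22.12 mV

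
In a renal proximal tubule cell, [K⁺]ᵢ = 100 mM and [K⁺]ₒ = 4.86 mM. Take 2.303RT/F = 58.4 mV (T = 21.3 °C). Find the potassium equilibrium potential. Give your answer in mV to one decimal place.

E = (58.4/z) · log₁₀([K⁺]_out/[K⁺]_in) with z = +1.
= (58.4/1) · log₁₀(4.86/100) = 58.40 · log₁₀(0.0486)
= 58.40 · (-1.3134) = -76.70 mV

-76.7 mV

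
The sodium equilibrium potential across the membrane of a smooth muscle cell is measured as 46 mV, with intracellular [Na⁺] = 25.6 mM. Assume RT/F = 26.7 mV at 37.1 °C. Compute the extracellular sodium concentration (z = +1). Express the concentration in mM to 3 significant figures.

143 mM

Nernst: E = (26.7/1) · ln([out]/[in]), so ln([out]/[in]) = 46.0 × 1 / 26.7 = 1.7228.
[out]/[in] = e^(1.7228) = 5.6.
[out] = 5.6 × 25.6 = 143.4 mM.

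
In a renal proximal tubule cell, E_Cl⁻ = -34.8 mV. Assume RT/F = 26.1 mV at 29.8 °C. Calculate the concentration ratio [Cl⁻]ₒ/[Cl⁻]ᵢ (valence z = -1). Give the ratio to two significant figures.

3.8

ln([out]/[in]) = E·z/(26.1) = -34.8 × -1 / 26.1 = 1.3333
[out]/[in] = e^(1.3333) = 3.794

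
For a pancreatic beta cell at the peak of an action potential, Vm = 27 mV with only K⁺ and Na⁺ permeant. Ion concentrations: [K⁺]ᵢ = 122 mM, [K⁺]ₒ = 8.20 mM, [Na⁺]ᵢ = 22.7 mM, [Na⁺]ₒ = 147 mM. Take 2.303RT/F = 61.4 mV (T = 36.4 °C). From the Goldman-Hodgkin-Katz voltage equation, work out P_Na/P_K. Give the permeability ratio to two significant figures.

3.9

Let α = P_Na/P_K. GHK: Vm = 61.4·log₁₀[(Kₒ + α·Naₒ)/(Kᵢ + α·Naᵢ)].
10^(Vm/61.4) = 10^(27.0/61.4) = 2.7526
So 2.7526·(Kᵢ + α·Naᵢ) = Kₒ + α·Naₒ → α = (2.7526·122.0 − 8.2) / (147.0 − 2.7526·22.7)
α = (335.8 − 8.2) / (147.0 − 62.48) = 327.6/84.52 = 3.876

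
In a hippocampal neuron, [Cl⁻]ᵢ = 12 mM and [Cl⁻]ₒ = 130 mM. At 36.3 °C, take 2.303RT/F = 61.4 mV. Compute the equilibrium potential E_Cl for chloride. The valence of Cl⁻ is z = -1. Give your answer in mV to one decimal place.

-63.5 mV

E = (61.4/z) · log₁₀([Cl⁻]_out/[Cl⁻]_in) with z = -1.
For an anion, dividing by z = -1 reverses the sign.
= (61.4/-1) · log₁₀(130/12) = -61.40 · log₁₀(10.83)
= -61.40 · (1.0348) = -63.53 mV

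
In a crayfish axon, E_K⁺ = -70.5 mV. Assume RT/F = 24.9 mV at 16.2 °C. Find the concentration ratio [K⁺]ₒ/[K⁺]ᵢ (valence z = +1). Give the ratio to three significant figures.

0.0589

ln([out]/[in]) = E·z/(24.9) = -70.5 × 1 / 24.9 = -2.8313
[out]/[in] = e^(-2.8313) = 0.05893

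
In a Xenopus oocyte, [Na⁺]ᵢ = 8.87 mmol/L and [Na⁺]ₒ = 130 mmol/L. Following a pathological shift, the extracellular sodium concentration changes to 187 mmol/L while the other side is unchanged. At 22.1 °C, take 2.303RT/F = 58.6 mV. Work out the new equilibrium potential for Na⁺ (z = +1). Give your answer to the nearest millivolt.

78 mV

After the shift: [Na⁺]_out = 187, [Na⁺]_in = 8.87 mmol/L.
E_new = (58.6/1)·log₁₀(187/8.87) = 58.60 · (1.3239) = 77.58 mV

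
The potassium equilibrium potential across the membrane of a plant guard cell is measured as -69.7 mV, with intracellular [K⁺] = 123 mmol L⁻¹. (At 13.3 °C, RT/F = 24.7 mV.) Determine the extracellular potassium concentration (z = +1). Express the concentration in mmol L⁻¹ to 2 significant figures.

7.3 mmol L⁻¹

Nernst: E = (24.7/1) · ln([out]/[in]), so ln([out]/[in]) = -69.7 × 1 / 24.7 = -2.8219.
[out]/[in] = e^(-2.8219) = 0.0595.
[out] = 0.0595 × 123 = 7.318 mmol L⁻¹.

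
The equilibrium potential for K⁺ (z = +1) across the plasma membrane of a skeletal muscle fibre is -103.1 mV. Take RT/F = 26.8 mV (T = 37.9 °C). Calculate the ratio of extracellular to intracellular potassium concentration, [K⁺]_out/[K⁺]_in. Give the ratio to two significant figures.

ln([out]/[in]) = E·z/(26.8) = -103.1 × 1 / 26.8 = -3.8470
[out]/[in] = e^(-3.8470) = 0.02134

0.021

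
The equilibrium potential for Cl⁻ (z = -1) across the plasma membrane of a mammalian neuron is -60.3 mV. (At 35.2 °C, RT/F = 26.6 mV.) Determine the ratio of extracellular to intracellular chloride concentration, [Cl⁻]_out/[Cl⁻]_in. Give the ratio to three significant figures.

ln([out]/[in]) = E·z/(26.6) = -60.3 × -1 / 26.6 = 2.2669
[out]/[in] = e^(2.2669) = 9.65

9.65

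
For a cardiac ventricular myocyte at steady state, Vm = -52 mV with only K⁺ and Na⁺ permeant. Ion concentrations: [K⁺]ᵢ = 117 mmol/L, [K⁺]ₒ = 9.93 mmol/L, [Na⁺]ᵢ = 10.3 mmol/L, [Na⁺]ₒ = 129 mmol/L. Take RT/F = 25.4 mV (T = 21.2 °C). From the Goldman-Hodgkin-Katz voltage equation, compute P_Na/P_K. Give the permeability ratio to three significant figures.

Let α = P_Na/P_K. GHK: Vm = 25.4·ln[(Kₒ + α·Naₒ)/(Kᵢ + α·Naᵢ)].
e^(Vm/25.4) = e^(-52.0/25.4) = 0.12909
So 0.12909·(Kᵢ + α·Naᵢ) = Kₒ + α·Naₒ → α = (0.12909·117.0 − 9.93) / (129.0 − 0.12909·10.3)
α = (15.1 − 9.93) / (129.0 − 1.33) = 5.174/127.7 = 0.04052

0.0405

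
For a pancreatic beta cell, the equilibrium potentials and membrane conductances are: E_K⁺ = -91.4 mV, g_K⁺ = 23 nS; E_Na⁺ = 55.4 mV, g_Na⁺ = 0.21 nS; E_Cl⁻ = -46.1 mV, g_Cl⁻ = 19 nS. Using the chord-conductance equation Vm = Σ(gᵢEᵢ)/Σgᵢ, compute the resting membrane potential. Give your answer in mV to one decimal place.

Σ gᵢEᵢ = 23·(-91.4) + 0.21·(55.4) + 19·(-46.1) = -2966.47
Σ gᵢ = 23 + 0.21 + 19 = 42.21
Vm = -2966.47 / 42.21 = -70.28 mV

-70.3 mV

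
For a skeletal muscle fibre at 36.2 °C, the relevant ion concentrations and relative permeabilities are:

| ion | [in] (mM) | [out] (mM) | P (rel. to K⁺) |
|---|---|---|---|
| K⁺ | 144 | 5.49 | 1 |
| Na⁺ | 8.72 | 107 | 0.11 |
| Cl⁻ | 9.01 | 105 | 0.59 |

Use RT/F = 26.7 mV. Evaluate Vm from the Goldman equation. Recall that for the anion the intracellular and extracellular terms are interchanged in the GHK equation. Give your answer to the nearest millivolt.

Vm = 26.7 · ln[(Σ P·[cation]ₒ + Σ P·[anion]ᵢ) / (Σ P·[cation]ᵢ + Σ P·[anion]ₒ)]
Numerator = 1×5.49 + 0.11×107 + 0.59×9.01 = 22.58
Denominator = 1×144 + 0.11×8.72 + 0.59×105 = 206.9
Vm = 26.7 · ln(0.10911) = 26.7 × (-2.2154) = -59.15 mV

-59 mV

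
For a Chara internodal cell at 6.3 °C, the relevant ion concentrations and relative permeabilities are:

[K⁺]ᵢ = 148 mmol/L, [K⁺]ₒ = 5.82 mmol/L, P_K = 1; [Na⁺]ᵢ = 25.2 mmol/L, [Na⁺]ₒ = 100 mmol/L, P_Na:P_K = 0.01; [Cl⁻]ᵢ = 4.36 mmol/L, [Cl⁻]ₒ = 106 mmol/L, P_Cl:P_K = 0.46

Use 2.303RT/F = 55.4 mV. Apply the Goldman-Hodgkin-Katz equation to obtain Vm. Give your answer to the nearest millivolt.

Vm = 55.4 · log₁₀[(Σ P·[cation]ₒ + Σ P·[anion]ᵢ) / (Σ P·[cation]ᵢ + Σ P·[anion]ₒ)]
Numerator = 1×5.82 + 0.01×100 + 0.46×4.36 = 8.826
Denominator = 1×148 + 0.01×25.2 + 0.46×106 = 197
Vm = 55.4 · log₁₀(0.044797) = 55.4 × (-1.3487) = -74.72 mV

-75 mV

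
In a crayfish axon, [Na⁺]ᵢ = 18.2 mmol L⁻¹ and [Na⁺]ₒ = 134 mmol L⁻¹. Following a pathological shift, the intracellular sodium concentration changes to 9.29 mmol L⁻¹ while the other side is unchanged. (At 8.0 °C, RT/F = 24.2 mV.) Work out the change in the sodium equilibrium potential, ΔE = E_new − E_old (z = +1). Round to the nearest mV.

16 mV

E_old = (24.2/1)·ln(134/18.2) = 48.31 mV
E_new = (24.2/1)·ln(134/9.29) = 64.59 mV
ΔE = 64.59 − (48.31) = 16.27 mV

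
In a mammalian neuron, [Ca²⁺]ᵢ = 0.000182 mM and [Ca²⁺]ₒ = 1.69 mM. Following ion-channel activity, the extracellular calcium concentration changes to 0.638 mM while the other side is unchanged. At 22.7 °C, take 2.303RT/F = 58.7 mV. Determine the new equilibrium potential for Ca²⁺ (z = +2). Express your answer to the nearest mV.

After the shift: [Ca²⁺]_out = 0.638, [Ca²⁺]_in = 0.000182 mM.
E_new = (58.7/2)·log₁₀(0.638/0.000182) = 29.35 · (3.5447) = 104.04 mV

104 mV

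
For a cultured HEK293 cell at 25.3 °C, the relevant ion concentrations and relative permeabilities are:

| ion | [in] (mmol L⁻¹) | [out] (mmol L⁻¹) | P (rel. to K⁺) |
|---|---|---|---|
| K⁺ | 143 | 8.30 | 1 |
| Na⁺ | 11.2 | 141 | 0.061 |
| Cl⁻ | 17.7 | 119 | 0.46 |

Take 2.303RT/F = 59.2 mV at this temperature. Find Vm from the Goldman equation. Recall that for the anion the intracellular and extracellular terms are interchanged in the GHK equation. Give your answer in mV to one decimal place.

-53.2 mV

Vm = 59.2 · log₁₀[(Σ P·[cation]ₒ + Σ P·[anion]ᵢ) / (Σ P·[cation]ᵢ + Σ P·[anion]ₒ)]
Numerator = 1×8.30 + 0.061×141 + 0.46×17.7 = 25.04
Denominator = 1×143 + 0.061×11.2 + 0.46×119 = 198.4
Vm = 59.2 · log₁₀(0.12621) = 59.2 × (-0.8989) = -53.22 mV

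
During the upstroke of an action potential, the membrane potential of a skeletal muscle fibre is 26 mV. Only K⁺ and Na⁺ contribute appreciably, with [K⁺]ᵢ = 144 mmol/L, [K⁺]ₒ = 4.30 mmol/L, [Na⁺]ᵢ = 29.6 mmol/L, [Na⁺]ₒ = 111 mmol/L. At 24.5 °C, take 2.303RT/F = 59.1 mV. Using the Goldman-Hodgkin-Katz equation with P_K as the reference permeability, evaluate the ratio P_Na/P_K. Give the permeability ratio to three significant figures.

13.3

Let α = P_Na/P_K. GHK: Vm = 59.1·log₁₀[(Kₒ + α·Naₒ)/(Kᵢ + α·Naᵢ)].
10^(Vm/59.1) = 10^(26.0/59.1) = 2.7538
So 2.7538·(Kᵢ + α·Naᵢ) = Kₒ + α·Naₒ → α = (2.7538·144.0 − 4.3) / (111.0 − 2.7538·29.6)
α = (396.5 − 4.3) / (111.0 − 81.51) = 392.2/29.49 = 13.3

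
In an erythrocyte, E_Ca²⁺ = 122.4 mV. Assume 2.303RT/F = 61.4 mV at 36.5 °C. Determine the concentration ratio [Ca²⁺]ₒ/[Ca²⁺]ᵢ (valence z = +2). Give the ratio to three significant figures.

9700

log₁₀([out]/[in]) = E·z/(61.4) = 122.4 × 2 / 61.4 = 3.9870
[out]/[in] = 10^(3.9870) = 9704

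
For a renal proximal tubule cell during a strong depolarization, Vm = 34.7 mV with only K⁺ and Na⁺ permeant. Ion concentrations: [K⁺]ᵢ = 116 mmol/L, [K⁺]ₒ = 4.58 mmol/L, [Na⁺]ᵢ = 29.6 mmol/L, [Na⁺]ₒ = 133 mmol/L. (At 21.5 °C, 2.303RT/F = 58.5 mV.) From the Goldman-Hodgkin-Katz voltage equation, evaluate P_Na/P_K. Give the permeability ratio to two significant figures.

26

Let α = P_Na/P_K. GHK: Vm = 58.5·log₁₀[(Kₒ + α·Naₒ)/(Kᵢ + α·Naᵢ)].
10^(Vm/58.5) = 10^(34.7/58.5) = 3.9189
So 3.9189·(Kᵢ + α·Naᵢ) = Kₒ + α·Naₒ → α = (3.9189·116.0 − 4.58) / (133.0 − 3.9189·29.6)
α = (454.6 − 4.58) / (133.0 − 116) = 450/17 = 26.47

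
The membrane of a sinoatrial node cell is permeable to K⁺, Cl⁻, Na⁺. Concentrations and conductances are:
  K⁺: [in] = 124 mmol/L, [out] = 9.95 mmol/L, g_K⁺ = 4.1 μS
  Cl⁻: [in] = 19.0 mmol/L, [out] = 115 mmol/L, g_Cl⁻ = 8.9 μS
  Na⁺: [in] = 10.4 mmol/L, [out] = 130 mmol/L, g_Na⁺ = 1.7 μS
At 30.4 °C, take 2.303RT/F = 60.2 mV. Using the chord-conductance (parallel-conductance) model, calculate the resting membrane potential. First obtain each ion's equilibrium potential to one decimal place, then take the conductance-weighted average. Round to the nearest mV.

-39 mV

E_K⁺ = (60.2/1)·log₁₀(9.95/124) = -66.0 mV
E_Cl⁻ = (60.2/-1)·log₁₀(115/19.0) = -47.1 mV
E_Na⁺ = (60.2/1)·log₁₀(130/10.4) = 66.0 mV
Vm = (Σ gᵢEᵢ)/(Σ gᵢ) = (4.1·-66.0 + 8.9·-47.1 + 1.7·66.0) / (4.1 + 8.9 + 1.7)
= -577.59 / 14.7 = -39.29 mV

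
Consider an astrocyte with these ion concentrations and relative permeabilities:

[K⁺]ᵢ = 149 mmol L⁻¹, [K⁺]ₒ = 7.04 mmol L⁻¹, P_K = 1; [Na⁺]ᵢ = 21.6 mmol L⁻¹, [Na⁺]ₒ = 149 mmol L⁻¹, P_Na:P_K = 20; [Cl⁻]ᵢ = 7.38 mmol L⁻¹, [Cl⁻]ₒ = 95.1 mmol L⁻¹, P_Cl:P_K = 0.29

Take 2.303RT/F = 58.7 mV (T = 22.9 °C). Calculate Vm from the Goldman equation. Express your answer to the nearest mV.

Vm = 58.7 · log₁₀[(Σ P·[cation]ₒ + Σ P·[anion]ᵢ) / (Σ P·[cation]ᵢ + Σ P·[anion]ₒ)]
Numerator = 1×7.04 + 20×149 + 0.29×7.38 = 2989
Denominator = 1×149 + 20×21.6 + 0.29×95.1 = 608.6
Vm = 58.7 · log₁₀(4.9117) = 58.7 × (0.6912) = 40.58 mV

41 mV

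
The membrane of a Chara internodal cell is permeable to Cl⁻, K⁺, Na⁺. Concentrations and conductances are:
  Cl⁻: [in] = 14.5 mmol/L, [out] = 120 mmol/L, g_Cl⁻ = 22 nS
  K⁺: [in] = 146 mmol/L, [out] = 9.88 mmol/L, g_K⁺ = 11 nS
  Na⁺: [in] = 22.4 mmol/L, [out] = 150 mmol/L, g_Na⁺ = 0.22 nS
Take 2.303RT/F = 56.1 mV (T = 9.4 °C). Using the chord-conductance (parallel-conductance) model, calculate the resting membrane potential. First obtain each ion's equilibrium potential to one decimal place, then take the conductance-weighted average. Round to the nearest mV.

-56 mV

E_Cl⁻ = (56.1/-1)·log₁₀(120/14.5) = -51.5 mV
E_K⁺ = (56.1/1)·log₁₀(9.88/146) = -65.6 mV
E_Na⁺ = (56.1/1)·log₁₀(150/22.4) = 46.3 mV
Vm = (Σ gᵢEᵢ)/(Σ gᵢ) = (22·-51.5 + 11·-65.6 + 0.22·46.3) / (22 + 11 + 0.22)
= -1844.41 / 33.22 = -55.52 mV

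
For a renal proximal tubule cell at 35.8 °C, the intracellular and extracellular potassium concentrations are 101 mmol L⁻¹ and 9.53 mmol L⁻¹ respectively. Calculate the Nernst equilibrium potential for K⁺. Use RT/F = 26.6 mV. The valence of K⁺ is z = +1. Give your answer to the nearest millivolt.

E = (26.6/z) · ln([K⁺]_out/[K⁺]_in) with z = +1.
= (26.6/1) · ln(9.53/101) = 26.60 · ln(0.09436)
= 26.60 · (-2.3607) = -62.79 mV

-63 mV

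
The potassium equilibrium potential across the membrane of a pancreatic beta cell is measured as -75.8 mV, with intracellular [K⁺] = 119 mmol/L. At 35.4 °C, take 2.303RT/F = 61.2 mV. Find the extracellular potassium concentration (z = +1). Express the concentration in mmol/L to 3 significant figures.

6.87 mmol/L

Nernst: E = (61.2/1) · log₁₀([out]/[in]), so log₁₀([out]/[in]) = -75.8 × 1 / 61.2 = -1.2386.
[out]/[in] = 10^(-1.2386) = 0.05773.
[out] = 0.05773 × 119 = 6.87 mmol/L.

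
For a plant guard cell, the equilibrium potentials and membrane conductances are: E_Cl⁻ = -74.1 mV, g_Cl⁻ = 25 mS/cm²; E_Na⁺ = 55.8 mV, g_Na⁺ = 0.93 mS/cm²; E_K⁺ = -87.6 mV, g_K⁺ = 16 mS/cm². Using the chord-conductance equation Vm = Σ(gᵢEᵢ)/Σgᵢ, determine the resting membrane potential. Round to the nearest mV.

-76 mV

Σ gᵢEᵢ = 25·(-74.1) + 0.93·(55.8) + 16·(-87.6) = -3202.21
Σ gᵢ = 25 + 0.93 + 16 = 41.93
Vm = -3202.21 / 41.93 = -76.37 mV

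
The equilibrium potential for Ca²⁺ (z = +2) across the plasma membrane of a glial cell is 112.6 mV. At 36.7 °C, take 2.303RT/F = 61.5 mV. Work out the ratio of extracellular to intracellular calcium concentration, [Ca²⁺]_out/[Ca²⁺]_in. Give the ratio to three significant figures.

log₁₀([out]/[in]) = E·z/(61.5) = 112.6 × 2 / 61.5 = 3.6618
[out]/[in] = 10^(3.6618) = 4590

4590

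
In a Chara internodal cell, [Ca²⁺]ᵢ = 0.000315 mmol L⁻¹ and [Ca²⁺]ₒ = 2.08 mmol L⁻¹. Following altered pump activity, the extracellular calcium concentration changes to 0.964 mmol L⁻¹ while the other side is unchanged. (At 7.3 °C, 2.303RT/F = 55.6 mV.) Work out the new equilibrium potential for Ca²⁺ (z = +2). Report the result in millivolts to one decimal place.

After the shift: [Ca²⁺]_out = 0.964, [Ca²⁺]_in = 0.000315 mmol L⁻¹.
E_new = (55.6/2)·log₁₀(0.964/0.000315) = 27.80 · (3.4858) = 96.90 mV

96.9 mV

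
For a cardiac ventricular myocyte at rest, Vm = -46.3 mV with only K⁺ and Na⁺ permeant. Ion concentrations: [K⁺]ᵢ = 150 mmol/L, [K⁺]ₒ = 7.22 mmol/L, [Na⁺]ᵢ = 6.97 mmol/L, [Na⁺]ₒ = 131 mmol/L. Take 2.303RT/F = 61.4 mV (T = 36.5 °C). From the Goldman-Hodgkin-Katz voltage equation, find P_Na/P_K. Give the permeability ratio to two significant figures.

Let α = P_Na/P_K. GHK: Vm = 61.4·log₁₀[(Kₒ + α·Naₒ)/(Kᵢ + α·Naᵢ)].
10^(Vm/61.4) = 10^(-46.3/61.4) = 0.17617
So 0.17617·(Kᵢ + α·Naᵢ) = Kₒ + α·Naₒ → α = (0.17617·150.0 − 7.22) / (131.0 − 0.17617·6.97)
α = (26.43 − 7.22) / (131.0 − 1.228) = 19.21/129.8 = 0.148

0.15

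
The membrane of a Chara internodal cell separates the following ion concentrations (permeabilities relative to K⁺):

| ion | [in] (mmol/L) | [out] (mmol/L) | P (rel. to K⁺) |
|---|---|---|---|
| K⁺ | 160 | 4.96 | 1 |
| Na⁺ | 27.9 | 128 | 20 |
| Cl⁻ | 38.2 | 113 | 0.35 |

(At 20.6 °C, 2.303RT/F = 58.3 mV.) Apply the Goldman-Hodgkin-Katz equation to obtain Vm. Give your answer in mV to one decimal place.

31.0 mV

Vm = 58.3 · log₁₀[(Σ P·[cation]ₒ + Σ P·[anion]ᵢ) / (Σ P·[cation]ᵢ + Σ P·[anion]ₒ)]
Numerator = 1×4.96 + 20×128 + 0.35×38.2 = 2578
Denominator = 1×160 + 20×27.9 + 0.35×113 = 757.5
Vm = 58.3 · log₁₀(3.4035) = 58.3 × (0.5319) = 31.01 mV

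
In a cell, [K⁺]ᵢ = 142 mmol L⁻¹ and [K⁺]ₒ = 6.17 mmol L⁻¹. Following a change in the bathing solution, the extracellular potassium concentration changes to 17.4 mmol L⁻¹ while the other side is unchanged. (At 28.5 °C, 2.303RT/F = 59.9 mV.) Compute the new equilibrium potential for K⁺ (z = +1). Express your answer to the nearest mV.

After the shift: [K⁺]_out = 17.4, [K⁺]_in = 142 mmol L⁻¹.
E_new = (59.9/1)·log₁₀(17.4/142) = 59.90 · (-0.9117) = -54.61 mV

-55 mV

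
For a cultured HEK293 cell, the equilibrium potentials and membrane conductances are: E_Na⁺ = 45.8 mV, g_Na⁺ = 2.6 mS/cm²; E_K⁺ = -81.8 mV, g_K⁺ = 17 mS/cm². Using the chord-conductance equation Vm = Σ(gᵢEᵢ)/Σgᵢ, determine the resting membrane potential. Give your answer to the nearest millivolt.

-65 mV

Σ gᵢEᵢ = 2.6·(45.8) + 17·(-81.8) = -1271.52
Σ gᵢ = 2.6 + 17 = 19.6
Vm = -1271.52 / 19.6 = -64.87 mV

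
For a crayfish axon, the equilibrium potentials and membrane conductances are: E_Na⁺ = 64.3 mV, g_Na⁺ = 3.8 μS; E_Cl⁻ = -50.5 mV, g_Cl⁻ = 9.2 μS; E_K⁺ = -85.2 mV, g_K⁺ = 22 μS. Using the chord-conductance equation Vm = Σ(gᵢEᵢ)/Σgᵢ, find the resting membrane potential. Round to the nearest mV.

Σ gᵢEᵢ = 3.8·(64.3) + 9.2·(-50.5) + 22·(-85.2) = -2094.66
Σ gᵢ = 3.8 + 9.2 + 22 = 35
Vm = -2094.66 / 35 = -59.85 mV

-60 mV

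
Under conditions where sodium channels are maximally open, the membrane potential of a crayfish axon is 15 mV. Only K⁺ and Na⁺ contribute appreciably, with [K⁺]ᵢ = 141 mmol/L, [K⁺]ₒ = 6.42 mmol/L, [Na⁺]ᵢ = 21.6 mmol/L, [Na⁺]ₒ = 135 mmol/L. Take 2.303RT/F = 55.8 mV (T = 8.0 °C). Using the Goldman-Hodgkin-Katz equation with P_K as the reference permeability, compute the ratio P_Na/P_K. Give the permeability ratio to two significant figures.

Let α = P_Na/P_K. GHK: Vm = 55.8·log₁₀[(Kₒ + α·Naₒ)/(Kᵢ + α·Naᵢ)].
10^(Vm/55.8) = 10^(15.0/55.8) = 1.857
So 1.857·(Kᵢ + α·Naᵢ) = Kₒ + α·Naₒ → α = (1.857·141.0 − 6.42) / (135.0 − 1.857·21.6)
α = (261.8 − 6.42) / (135.0 − 40.11) = 255.4/94.89 = 2.692

2.7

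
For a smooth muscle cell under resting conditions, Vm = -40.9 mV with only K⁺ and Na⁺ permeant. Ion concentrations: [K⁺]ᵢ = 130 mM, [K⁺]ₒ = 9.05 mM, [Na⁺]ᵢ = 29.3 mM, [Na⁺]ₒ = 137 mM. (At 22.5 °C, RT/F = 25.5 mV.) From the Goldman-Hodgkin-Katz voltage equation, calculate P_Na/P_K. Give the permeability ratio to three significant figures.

Let α = P_Na/P_K. GHK: Vm = 25.5·ln[(Kₒ + α·Naₒ)/(Kᵢ + α·Naᵢ)].
e^(Vm/25.5) = e^(-40.9/25.5) = 0.20111
So 0.20111·(Kᵢ + α·Naᵢ) = Kₒ + α·Naₒ → α = (0.20111·130.0 − 9.05) / (137.0 − 0.20111·29.3)
α = (26.14 − 9.05) / (137.0 − 5.892) = 17.09/131.1 = 0.1304

0.130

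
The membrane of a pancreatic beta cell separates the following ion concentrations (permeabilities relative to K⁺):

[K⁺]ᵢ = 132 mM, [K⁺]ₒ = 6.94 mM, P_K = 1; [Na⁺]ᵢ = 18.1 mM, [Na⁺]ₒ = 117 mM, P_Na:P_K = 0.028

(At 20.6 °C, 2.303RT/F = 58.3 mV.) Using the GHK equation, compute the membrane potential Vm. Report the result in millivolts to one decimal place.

Vm = 58.3 · log₁₀[(Σ P·[cation]ₒ + Σ P·[anion]ᵢ) / (Σ P·[cation]ᵢ + Σ P·[anion]ₒ)]
Numerator = 1×6.94 + 0.028×117 = 10.22
Denominator = 1×132 + 0.028×18.1 = 132.5
Vm = 58.3 · log₁₀(0.077098) = 58.3 × (-1.1130) = -64.89 mV

-64.9 mV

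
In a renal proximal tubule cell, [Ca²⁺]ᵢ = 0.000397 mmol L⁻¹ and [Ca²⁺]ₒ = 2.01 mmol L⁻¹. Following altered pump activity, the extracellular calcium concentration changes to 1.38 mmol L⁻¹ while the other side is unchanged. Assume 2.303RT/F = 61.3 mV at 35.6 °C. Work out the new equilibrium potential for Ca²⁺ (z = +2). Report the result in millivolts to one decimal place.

After the shift: [Ca²⁺]_out = 1.38, [Ca²⁺]_in = 0.000397 mmol L⁻¹.
E_new = (61.3/2)·log₁₀(1.38/0.000397) = 30.65 · (3.5411) = 108.53 mV

108.5 mV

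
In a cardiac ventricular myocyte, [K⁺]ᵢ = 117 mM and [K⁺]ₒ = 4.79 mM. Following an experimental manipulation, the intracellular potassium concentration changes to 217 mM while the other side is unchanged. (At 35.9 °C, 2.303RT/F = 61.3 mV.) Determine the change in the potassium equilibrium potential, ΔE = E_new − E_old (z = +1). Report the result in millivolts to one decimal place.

-16.4 mV

E_old = (61.3/1)·log₁₀(4.79/117) = -85.08 mV
E_new = (61.3/1)·log₁₀(4.79/217) = -101.52 mV
ΔE = -101.52 − (-85.08) = -16.45 mV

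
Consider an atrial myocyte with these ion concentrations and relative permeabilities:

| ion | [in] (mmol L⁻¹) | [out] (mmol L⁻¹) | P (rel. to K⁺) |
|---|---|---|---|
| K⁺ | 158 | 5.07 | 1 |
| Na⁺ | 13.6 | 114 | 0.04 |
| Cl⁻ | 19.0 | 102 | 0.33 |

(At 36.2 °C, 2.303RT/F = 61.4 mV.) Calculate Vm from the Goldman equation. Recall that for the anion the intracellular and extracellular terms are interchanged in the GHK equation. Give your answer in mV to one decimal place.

-66.5 mV

Vm = 61.4 · log₁₀[(Σ P·[cation]ₒ + Σ P·[anion]ᵢ) / (Σ P·[cation]ᵢ + Σ P·[anion]ₒ)]
Numerator = 1×5.07 + 0.04×114 + 0.33×19.0 = 15.9
Denominator = 1×158 + 0.04×13.6 + 0.33×102 = 192.2
Vm = 61.4 · log₁₀(0.082725) = 61.4 × (-1.0824) = -66.46 mV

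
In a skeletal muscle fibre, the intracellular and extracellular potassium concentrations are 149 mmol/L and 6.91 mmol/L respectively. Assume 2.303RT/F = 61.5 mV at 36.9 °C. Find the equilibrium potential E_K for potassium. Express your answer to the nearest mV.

-82 mV

E = (61.5/z) · log₁₀([K⁺]_out/[K⁺]_in) with z = +1.
= (61.5/1) · log₁₀(6.91/149) = 61.50 · log₁₀(0.04638)
= 61.50 · (-1.3337) = -82.02 mV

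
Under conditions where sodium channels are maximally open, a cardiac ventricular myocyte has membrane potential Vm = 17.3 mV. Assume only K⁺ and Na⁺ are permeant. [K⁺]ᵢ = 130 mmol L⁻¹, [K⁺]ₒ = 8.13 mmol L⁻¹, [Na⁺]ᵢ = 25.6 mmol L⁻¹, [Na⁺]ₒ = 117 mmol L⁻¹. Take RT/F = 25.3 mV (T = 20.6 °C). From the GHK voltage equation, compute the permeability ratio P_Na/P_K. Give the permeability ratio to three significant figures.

3.76

Let α = P_Na/P_K. GHK: Vm = 25.3·ln[(Kₒ + α·Naₒ)/(Kᵢ + α·Naᵢ)].
e^(Vm/25.3) = e^(17.3/25.3) = 1.9814
So 1.9814·(Kᵢ + α·Naᵢ) = Kₒ + α·Naₒ → α = (1.9814·130.0 − 8.13) / (117.0 − 1.9814·25.6)
α = (257.6 − 8.13) / (117.0 − 50.72) = 249.4/66.28 = 3.764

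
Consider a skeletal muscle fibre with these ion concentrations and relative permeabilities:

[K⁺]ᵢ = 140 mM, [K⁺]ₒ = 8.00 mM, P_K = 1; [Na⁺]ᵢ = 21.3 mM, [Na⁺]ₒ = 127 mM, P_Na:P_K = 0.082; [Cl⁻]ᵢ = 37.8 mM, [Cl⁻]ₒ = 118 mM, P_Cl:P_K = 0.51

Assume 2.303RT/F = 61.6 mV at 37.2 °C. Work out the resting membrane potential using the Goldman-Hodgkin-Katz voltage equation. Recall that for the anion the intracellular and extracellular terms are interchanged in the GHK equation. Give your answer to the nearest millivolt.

-45 mV

Vm = 61.6 · log₁₀[(Σ P·[cation]ₒ + Σ P·[anion]ᵢ) / (Σ P·[cation]ᵢ + Σ P·[anion]ₒ)]
Numerator = 1×8.00 + 0.082×127 + 0.51×37.8 = 37.69
Denominator = 1×140 + 0.082×21.3 + 0.51×118 = 201.9
Vm = 61.6 · log₁₀(0.18666) = 61.6 × (-0.7289) = -44.90 mV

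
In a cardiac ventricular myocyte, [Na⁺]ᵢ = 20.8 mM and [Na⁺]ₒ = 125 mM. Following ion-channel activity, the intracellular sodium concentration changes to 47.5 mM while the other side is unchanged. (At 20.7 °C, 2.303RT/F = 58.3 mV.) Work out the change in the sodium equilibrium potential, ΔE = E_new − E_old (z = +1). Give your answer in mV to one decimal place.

E_old = (58.3/1)·log₁₀(125/20.8) = 45.41 mV
E_new = (58.3/1)·log₁₀(125/47.5) = 24.50 mV
ΔE = 24.50 − (45.41) = -20.91 mV

-20.9 mV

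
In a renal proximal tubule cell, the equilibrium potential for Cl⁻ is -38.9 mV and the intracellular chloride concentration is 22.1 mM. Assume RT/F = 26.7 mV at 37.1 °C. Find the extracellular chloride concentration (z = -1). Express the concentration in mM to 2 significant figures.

95 mM

Nernst: E = (26.7/-1) · ln([out]/[in]), so ln([out]/[in]) = -38.9 × -1 / 26.7 = 1.4569.
[out]/[in] = e^(1.4569) = 4.293.
[out] = 4.293 × 22.1 = 94.87 mM.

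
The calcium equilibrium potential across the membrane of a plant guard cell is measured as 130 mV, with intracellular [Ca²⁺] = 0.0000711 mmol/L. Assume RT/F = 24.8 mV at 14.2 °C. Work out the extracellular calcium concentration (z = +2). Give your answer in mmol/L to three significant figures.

2.54 mmol/L

Nernst: E = (24.8/2) · ln([out]/[in]), so ln([out]/[in]) = 130.0 × 2 / 24.8 = 10.4839.
[out]/[in] = e^(10.4839) = 3.573e+04.
[out] = 3.573e+04 × 0.0000711 = 2.541 mmol/L.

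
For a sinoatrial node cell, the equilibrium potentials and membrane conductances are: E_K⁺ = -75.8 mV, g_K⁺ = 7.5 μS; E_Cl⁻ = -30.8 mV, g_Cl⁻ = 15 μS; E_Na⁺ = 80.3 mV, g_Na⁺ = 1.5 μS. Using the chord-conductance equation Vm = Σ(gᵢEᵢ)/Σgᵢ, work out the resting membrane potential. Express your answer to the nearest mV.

Σ gᵢEᵢ = 7.5·(-75.8) + 15·(-30.8) + 1.5·(80.3) = -910.05
Σ gᵢ = 7.5 + 15 + 1.5 = 24
Vm = -910.05 / 24 = -37.92 mV

-38 mV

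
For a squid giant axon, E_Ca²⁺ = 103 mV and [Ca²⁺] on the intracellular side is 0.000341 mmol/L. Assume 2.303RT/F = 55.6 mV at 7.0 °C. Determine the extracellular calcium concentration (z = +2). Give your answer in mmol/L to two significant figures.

1.7 mmol/L

Nernst: E = (55.6/2) · log₁₀([out]/[in]), so log₁₀([out]/[in]) = 103.0 × 2 / 55.6 = 3.7050.
[out]/[in] = 10^(3.7050) = 5070.
[out] = 5070 × 0.000341 = 1.729 mmol/L.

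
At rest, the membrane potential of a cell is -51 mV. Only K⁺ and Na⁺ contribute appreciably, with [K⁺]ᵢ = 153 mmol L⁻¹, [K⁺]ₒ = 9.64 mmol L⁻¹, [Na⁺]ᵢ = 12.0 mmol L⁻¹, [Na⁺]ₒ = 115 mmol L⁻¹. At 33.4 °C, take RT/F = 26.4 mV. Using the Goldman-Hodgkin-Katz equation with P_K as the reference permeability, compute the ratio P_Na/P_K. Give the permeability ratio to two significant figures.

Let α = P_Na/P_K. GHK: Vm = 26.4·ln[(Kₒ + α·Naₒ)/(Kᵢ + α·Naᵢ)].
e^(Vm/26.4) = e^(-51.0/26.4) = 0.14488
So 0.14488·(Kᵢ + α·Naᵢ) = Kₒ + α·Naₒ → α = (0.14488·153.0 − 9.64) / (115.0 − 0.14488·12.0)
α = (22.17 − 9.64) / (115.0 − 1.739) = 12.53/113.3 = 0.1106

0.11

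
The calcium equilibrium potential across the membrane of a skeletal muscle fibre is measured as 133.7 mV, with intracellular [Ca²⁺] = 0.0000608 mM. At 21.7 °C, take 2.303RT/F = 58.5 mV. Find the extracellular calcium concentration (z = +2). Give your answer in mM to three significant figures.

2.26 mM

Nernst: E = (58.5/2) · log₁₀([out]/[in]), so log₁₀([out]/[in]) = 133.7 × 2 / 58.5 = 4.5709.
[out]/[in] = 10^(4.5709) = 3.723e+04.
[out] = 3.723e+04 × 0.0000608 = 2.264 mM.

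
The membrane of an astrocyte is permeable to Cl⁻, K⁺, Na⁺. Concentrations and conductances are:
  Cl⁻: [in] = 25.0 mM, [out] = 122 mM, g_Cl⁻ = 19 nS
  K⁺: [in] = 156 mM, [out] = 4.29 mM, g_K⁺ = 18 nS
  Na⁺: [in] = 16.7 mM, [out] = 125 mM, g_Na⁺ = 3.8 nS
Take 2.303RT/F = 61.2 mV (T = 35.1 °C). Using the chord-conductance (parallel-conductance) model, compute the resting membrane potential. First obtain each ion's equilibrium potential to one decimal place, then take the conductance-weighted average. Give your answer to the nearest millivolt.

-57 mV

E_Cl⁻ = (61.2/-1)·log₁₀(122/25.0) = -42.1 mV
E_K⁺ = (61.2/1)·log₁₀(4.29/156) = -95.5 mV
E_Na⁺ = (61.2/1)·log₁₀(125/16.7) = 53.5 mV
Vm = (Σ gᵢEᵢ)/(Σ gᵢ) = (19·-42.1 + 18·-95.5 + 3.8·53.5) / (19 + 18 + 3.8)
= -2315.60 / 40.8 = -56.75 mV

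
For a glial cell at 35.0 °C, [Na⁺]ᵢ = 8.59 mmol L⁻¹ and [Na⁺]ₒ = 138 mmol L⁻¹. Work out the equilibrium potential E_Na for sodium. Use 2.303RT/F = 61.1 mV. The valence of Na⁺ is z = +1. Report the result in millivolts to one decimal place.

73.7 mV

E = (61.1/z) · log₁₀([Na⁺]_out/[Na⁺]_in) with z = +1.
= (61.1/1) · log₁₀(138/8.59) = 61.10 · log₁₀(16.07)
= 61.10 · (1.2059) = 73.68 mV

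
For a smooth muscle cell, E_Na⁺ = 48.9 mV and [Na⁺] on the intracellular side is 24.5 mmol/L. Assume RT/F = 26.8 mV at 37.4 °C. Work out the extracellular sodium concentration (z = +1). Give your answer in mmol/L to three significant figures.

Nernst: E = (26.8/1) · ln([out]/[in]), so ln([out]/[in]) = 48.9 × 1 / 26.8 = 1.8246.
[out]/[in] = e^(1.8246) = 6.2.
[out] = 6.2 × 24.5 = 151.9 mmol/L.

152 mmol/L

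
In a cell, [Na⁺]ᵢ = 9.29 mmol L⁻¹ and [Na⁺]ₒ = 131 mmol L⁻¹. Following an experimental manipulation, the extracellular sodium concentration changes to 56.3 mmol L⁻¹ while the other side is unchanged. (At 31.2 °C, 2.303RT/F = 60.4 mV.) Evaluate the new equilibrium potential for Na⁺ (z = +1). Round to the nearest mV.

After the shift: [Na⁺]_out = 56.3, [Na⁺]_in = 9.29 mmol L⁻¹.
E_new = (60.4/1)·log₁₀(56.3/9.29) = 60.40 · (0.7825) = 47.26 mV

47 mV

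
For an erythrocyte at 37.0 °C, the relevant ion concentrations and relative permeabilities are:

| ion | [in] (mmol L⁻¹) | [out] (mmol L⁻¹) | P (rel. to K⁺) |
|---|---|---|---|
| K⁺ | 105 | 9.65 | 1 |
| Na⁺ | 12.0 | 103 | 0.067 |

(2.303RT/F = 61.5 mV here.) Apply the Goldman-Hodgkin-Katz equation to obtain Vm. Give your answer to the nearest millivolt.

Vm = 61.5 · log₁₀[(Σ P·[cation]ₒ + Σ P·[anion]ᵢ) / (Σ P·[cation]ᵢ + Σ P·[anion]ₒ)]
Numerator = 1×9.65 + 0.067×103 = 16.55
Denominator = 1×105 + 0.067×12.0 = 105.8
Vm = 61.5 · log₁₀(0.15643) = 61.5 × (-0.8057) = -49.55 mV

-50 mV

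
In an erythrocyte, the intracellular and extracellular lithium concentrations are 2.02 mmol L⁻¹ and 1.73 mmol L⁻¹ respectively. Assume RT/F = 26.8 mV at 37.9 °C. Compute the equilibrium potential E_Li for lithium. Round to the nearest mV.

-4 mV

E = (26.8/z) · ln([Li⁺]_out/[Li⁺]_in) with z = +1.
= (26.8/1) · ln(1.73/2.02) = 26.80 · ln(0.8564)
= 26.80 · (-0.1550) = -4.15 mV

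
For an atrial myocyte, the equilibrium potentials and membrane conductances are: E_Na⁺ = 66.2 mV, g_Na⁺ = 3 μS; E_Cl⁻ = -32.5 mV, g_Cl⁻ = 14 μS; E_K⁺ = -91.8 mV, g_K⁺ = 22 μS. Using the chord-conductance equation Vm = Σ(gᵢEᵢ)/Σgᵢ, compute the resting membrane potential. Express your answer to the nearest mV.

Σ gᵢEᵢ = 3·(66.2) + 14·(-32.5) + 22·(-91.8) = -2276.00
Σ gᵢ = 3 + 14 + 22 = 39
Vm = -2276.00 / 39 = -58.36 mV

-58 mV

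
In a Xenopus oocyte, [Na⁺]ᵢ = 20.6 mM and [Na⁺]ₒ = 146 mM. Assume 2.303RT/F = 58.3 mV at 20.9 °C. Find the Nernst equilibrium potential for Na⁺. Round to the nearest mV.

E = (58.3/z) · log₁₀([Na⁺]_out/[Na⁺]_in) with z = +1.
= (58.3/1) · log₁₀(146/20.6) = 58.30 · log₁₀(7.087)
= 58.30 · (0.8505) = 49.58 mV

50 mV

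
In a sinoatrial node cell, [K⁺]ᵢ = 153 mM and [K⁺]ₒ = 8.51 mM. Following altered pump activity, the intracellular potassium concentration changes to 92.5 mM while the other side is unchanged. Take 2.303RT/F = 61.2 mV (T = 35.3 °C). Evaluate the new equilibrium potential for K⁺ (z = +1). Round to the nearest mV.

After the shift: [K⁺]_out = 8.51, [K⁺]_in = 92.5 mM.
E_new = (61.2/1)·log₁₀(8.51/92.5) = 61.20 · (-1.0362) = -63.42 mV

-63 mV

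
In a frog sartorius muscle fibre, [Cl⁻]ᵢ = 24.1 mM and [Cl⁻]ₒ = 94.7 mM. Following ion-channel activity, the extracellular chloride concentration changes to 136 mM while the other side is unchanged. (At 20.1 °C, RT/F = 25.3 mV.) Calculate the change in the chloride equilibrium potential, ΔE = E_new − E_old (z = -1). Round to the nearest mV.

-9 mV

E_old = (25.3/-1)·ln(94.7/24.1) = -34.62 mV
E_new = (25.3/-1)·ln(136/24.1) = -43.78 mV
ΔE = -43.78 − (-34.62) = -9.16 mV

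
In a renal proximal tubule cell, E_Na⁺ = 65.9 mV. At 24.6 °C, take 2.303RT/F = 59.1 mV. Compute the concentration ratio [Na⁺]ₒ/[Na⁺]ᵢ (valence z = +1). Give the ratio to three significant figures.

log₁₀([out]/[in]) = E·z/(59.1) = 65.9 × 1 / 59.1 = 1.1151
[out]/[in] = 10^(1.1151) = 13.03

13.0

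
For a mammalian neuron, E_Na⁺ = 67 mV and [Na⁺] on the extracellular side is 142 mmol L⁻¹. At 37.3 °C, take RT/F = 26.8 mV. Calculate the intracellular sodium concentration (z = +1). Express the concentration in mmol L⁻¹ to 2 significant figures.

12 mmol L⁻¹

Nernst: E = (26.8/1) · ln([out]/[in]), so ln([out]/[in]) = 67.0 × 1 / 26.8 = 2.5000.
[out]/[in] = e^(2.5000) = 12.18.
[in] = 142 / 12.18 = 11.66 mmol L⁻¹.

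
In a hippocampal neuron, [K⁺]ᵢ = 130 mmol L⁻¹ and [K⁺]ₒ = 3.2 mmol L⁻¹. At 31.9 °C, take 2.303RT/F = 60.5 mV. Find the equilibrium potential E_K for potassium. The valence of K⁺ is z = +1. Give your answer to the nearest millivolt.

E = (60.5/z) · log₁₀([K⁺]_out/[K⁺]_in) with z = +1.
= (60.5/1) · log₁₀(3.2/130) = 60.50 · log₁₀(0.02462)
= 60.50 · (-1.6088) = -97.33 mV

-97 mV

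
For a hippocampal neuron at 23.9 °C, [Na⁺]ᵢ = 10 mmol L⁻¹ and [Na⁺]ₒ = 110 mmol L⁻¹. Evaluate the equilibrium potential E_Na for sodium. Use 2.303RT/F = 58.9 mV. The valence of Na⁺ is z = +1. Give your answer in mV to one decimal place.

61.3 mV

E = (58.9/z) · log₁₀([Na⁺]_out/[Na⁺]_in) with z = +1.
= (58.9/1) · log₁₀(110/10) = 58.90 · log₁₀(11)
= 58.90 · (1.0414) = 61.34 mV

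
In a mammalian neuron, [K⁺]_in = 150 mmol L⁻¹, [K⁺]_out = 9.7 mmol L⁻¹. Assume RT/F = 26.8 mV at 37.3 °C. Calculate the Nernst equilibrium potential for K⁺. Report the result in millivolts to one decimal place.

E = (26.8/z) · ln([K⁺]_out/[K⁺]_in) with z = +1.
= (26.8/1) · ln(9.7/150) = 26.80 · ln(0.06467)
= 26.80 · (-2.7385) = -73.39 mV

-73.4 mV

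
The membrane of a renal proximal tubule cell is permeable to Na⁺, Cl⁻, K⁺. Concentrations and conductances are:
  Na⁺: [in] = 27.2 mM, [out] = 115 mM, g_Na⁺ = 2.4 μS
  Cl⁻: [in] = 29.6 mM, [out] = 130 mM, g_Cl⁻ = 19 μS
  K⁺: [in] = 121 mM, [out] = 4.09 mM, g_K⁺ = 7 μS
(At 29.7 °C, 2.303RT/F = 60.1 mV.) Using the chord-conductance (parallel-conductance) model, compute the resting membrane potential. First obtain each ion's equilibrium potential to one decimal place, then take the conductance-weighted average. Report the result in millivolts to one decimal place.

-44.4 mV

E_Na⁺ = (60.1/1)·log₁₀(115/27.2) = 37.6 mV
E_Cl⁻ = (60.1/-1)·log₁₀(130/29.6) = -38.6 mV
E_K⁺ = (60.1/1)·log₁₀(4.09/121) = -88.4 mV
Vm = (Σ gᵢEᵢ)/(Σ gᵢ) = (2.4·37.6 + 19·-38.6 + 7·-88.4) / (2.4 + 19 + 7)
= -1261.96 / 28.4 = -44.44 mV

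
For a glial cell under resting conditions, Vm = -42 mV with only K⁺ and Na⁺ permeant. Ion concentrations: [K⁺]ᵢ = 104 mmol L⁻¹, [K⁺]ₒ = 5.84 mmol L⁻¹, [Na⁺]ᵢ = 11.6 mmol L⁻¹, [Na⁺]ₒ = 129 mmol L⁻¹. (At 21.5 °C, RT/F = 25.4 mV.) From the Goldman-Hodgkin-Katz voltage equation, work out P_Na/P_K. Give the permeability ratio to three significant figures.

0.111

Let α = P_Na/P_K. GHK: Vm = 25.4·ln[(Kₒ + α·Naₒ)/(Kᵢ + α·Naᵢ)].
e^(Vm/25.4) = e^(-42.0/25.4) = 0.19137
So 0.19137·(Kᵢ + α·Naᵢ) = Kₒ + α·Naₒ → α = (0.19137·104.0 − 5.84) / (129.0 − 0.19137·11.6)
α = (19.9 − 5.84) / (129.0 − 2.22) = 14.06/126.8 = 0.1109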